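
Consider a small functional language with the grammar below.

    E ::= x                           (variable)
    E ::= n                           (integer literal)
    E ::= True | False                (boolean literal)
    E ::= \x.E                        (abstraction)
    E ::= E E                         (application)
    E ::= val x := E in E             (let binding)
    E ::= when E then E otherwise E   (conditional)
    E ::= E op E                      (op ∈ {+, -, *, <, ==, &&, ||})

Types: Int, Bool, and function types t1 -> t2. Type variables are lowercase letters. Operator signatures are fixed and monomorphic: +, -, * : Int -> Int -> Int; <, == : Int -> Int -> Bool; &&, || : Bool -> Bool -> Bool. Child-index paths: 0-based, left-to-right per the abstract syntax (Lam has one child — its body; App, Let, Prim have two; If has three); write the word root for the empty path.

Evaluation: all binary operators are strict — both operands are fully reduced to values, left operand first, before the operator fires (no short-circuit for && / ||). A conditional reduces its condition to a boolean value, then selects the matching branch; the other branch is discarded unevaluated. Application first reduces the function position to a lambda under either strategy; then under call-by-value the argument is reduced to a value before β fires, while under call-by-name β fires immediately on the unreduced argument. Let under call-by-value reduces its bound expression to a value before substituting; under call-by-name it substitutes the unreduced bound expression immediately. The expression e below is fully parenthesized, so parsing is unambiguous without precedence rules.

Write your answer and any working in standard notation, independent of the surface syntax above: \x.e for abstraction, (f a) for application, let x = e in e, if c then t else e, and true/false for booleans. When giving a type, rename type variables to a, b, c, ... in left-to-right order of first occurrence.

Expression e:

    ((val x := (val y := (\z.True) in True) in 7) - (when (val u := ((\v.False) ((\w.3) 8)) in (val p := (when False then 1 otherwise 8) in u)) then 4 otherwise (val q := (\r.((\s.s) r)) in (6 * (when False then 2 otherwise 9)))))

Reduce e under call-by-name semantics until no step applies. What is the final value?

Trace:
step 0: ((let x = (let y = (\z.true) in true) in 7) - (if (let u = ((\v.false) ((\w.3) 8)) in (let p = (if false then 1 else 8) in u)) then 4 else (let q = (\r.((\s.s) r)) in (6 * (if false then 2 else 9)))))
step 1: [let@0] (7 - (if (let u = ((\v.false) ((\w.3) 8)) in (let p = (if false then 1 else 8) in u)) then 4 else (let q = (\r.((\s.s) r)) in (6 * (if false then 2 else 9)))))
step 2: [let@1.0] (7 - (if (let p = (if false then 1 else 8) in ((\v.false) ((\w.3) 8))) then 4 else (let q = (\r.((\s.s) r)) in (6 * (if false then 2 else 9)))))
step 3: [let@1.0] (7 - (if ((\v.false) ((\w.3) 8)) then 4 else (let q = (\r.((\s.s) r)) in (6 * (if false then 2 else 9)))))
step 4: [beta@1.0] (7 - (if false then 4 else (let q = (\r.((\s.s) r)) in (6 * (if false then 2 else 9)))))
step 5: [if@1] (7 - (let q = (\r.((\s.s) r)) in (6 * (if false then 2 else 9))))
step 6: [let@1] (7 - (6 * (if false then 2 else 9)))
step 7: [if@1.1] (7 - (6 * 9))
step 8: [delta@1] (7 - 54)
step 9: [delta@root] -47

Answer: -47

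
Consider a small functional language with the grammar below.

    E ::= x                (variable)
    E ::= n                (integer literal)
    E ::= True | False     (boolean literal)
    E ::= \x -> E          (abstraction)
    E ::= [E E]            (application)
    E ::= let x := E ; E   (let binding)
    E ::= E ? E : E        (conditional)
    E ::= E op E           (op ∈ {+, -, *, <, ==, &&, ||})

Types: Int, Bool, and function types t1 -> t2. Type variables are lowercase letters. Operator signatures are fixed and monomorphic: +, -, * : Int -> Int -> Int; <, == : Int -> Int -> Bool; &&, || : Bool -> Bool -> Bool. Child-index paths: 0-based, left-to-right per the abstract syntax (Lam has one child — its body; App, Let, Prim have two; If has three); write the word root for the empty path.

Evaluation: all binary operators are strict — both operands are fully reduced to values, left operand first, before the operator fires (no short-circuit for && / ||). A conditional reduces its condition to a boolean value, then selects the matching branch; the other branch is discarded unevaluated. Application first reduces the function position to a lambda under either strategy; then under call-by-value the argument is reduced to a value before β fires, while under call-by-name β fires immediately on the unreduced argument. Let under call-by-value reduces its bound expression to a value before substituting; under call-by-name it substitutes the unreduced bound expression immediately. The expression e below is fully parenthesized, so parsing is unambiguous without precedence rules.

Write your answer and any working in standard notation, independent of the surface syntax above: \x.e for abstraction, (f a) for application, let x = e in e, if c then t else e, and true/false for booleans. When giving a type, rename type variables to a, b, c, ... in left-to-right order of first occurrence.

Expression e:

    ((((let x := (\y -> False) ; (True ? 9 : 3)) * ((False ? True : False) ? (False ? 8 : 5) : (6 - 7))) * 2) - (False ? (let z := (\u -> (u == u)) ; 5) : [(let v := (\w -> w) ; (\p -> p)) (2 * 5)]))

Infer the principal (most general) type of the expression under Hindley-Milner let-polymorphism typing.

Answer: Int

Trace:
\y._ : a -> Bool
let x : forall. a -> Bool
  unify Bool ~ Bool
  unify Int ~ Int
  unify Int ~ Int
  unify Bool ~ Bool
  unify Bool ~ Bool
  unify Bool ~ Bool
  unify Bool ~ Bool
  unify Int ~ Int
  unify Int ~ Int
  unify Int ~ Int
  unify Int ~ Int
  unify Int ~ Int
  unify Int ~ Int
  unify Int ~ Int
  unify Int ~ Int
  unify Bool ~ Bool
u : b
  unify b ~ Int
u : Int
  unify Int ~ Int
\u._ : Int -> Bool
let z : Int -> Bool
w : c
\w._ : c -> c
let v : forall. c -> c
p : d
\p._ : d -> d
  unify Int ~ Int
  unify Int ~ Int
  unify d -> d ~ Int -> e
  unify d ~ Int
  unify Int ~ e
_ _ : Int
  unify Int ~ Int
  unify Int ~ Int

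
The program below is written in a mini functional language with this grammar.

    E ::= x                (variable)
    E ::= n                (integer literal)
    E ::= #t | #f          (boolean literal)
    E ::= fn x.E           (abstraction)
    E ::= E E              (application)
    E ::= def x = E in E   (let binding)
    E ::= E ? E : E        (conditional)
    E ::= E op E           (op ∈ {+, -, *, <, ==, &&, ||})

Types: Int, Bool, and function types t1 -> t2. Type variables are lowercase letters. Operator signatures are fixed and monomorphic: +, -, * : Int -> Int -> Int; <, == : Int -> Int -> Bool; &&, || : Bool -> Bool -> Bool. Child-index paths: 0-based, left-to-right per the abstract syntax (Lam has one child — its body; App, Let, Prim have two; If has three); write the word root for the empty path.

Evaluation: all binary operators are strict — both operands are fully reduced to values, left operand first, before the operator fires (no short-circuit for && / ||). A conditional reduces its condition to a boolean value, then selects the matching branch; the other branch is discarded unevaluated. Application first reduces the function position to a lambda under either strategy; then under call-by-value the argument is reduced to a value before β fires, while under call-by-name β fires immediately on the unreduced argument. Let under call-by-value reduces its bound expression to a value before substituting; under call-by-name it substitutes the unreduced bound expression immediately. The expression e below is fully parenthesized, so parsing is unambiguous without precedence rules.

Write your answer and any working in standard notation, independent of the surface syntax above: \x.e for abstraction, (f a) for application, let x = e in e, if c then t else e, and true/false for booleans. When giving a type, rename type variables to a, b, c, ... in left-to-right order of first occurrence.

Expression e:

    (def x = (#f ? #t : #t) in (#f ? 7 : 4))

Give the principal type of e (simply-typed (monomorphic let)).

Working:
  unify Bool ~ Bool
  unify Bool ~ Bool
let x : Bool
  unify Bool ~ Bool
  unify Int ~ Int

Answer: Int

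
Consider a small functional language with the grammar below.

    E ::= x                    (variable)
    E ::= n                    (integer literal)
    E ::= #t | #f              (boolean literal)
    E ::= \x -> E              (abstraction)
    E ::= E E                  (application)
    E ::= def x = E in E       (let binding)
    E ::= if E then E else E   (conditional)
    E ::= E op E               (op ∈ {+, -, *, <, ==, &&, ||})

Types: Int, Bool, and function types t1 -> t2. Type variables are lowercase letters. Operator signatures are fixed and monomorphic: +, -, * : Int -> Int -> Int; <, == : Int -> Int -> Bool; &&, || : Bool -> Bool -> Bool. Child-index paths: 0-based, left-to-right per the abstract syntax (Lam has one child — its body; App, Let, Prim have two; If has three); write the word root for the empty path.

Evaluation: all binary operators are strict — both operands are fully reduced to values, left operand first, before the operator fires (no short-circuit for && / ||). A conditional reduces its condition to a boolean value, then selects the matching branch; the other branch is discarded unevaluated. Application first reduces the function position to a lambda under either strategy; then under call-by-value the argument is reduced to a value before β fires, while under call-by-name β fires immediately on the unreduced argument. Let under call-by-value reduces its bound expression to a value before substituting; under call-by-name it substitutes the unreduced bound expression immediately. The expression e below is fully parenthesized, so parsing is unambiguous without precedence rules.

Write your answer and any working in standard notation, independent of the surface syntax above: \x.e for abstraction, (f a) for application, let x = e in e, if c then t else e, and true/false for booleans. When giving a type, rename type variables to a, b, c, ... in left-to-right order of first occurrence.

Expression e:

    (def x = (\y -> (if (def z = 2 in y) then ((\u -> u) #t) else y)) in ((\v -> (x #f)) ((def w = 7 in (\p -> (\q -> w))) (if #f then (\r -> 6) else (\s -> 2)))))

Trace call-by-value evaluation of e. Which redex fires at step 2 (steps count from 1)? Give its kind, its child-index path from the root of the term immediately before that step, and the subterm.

Working:
step 0: (let x = (\y.(if (let z = 2 in y) then ((\u.u) true) else y)) in ((\v.(x false)) ((let w = 7 in (\p.(\q.w))) (if false then (\r.6) else (\s.2)))))
step 1: [let@root] ((\v.((\y.(if (let z = 2 in y) then ((\u.u) true) else y)) false)) ((let w = 7 in (\p.(\q.w))) (if false then (\r.6) else (\s.2))))
step 2: [let@1.0] ((\v.((\y.(if (let z = 2 in y) then ((\u.u) true) else y)) false)) ((\p.(\q.7)) (if false then (\r.6) else (\s.2))))

Answer: let at 1.0 : (let w = 7 in (\p.(\q.w)))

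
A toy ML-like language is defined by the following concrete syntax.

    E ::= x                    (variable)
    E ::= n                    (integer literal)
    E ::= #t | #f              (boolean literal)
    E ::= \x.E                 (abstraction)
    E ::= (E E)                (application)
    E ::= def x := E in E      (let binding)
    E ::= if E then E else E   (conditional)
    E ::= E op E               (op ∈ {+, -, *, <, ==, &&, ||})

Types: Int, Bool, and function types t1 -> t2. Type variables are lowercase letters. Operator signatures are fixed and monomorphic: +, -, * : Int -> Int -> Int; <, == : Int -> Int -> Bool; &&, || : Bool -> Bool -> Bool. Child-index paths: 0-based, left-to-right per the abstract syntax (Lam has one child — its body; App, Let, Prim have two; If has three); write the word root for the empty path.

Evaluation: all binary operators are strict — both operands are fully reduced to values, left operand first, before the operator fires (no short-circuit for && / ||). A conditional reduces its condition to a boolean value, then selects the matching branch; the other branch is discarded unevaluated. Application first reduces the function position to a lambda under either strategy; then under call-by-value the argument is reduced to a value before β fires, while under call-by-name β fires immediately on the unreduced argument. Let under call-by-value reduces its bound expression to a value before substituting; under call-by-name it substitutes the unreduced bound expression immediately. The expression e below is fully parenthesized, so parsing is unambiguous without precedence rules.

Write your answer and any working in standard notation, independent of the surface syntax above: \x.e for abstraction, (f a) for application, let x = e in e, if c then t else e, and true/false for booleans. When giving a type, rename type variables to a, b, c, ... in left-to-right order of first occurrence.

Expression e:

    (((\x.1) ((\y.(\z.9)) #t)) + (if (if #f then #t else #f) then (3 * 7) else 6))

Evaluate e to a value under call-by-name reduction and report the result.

Answer: 7

Derivation:
step 0: (((\x.1) ((\y.(\z.9)) true)) + (if (if false then true else false) then (3 * 7) else 6))
step 1: [beta@0] (1 + (if (if false then true else false) then (3 * 7) else 6))
step 2: [if@1.0] (1 + (if false then (3 * 7) else 6))
step 3: [if@1] (1 + 6)
step 4: [delta@root] 7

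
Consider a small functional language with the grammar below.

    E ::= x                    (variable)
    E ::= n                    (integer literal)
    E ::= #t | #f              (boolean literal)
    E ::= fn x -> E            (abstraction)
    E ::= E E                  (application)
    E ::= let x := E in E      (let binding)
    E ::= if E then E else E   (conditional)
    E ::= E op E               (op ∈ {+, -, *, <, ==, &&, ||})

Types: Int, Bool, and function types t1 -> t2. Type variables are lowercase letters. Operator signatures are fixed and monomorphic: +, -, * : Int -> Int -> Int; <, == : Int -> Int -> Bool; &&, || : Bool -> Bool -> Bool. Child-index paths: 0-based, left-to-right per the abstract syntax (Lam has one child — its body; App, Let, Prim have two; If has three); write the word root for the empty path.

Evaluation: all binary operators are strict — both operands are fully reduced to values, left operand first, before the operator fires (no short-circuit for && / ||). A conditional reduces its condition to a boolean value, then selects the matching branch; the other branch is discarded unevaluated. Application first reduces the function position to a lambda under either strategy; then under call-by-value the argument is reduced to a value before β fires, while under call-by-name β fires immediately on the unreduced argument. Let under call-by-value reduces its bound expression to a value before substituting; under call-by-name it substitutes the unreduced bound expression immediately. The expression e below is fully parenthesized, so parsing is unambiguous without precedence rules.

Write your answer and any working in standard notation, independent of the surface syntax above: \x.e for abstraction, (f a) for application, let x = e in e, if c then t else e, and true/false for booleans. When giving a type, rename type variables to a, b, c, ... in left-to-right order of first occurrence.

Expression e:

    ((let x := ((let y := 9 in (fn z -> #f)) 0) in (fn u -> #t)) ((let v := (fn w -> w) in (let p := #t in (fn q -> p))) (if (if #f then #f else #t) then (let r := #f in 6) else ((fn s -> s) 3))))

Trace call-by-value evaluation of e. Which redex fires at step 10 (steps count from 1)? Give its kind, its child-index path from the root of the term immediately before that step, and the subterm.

Derivation:
step 0: ((let x = ((let y = 9 in (\z.false)) 0) in (\u.true)) ((let v = (\w.w) in (let p = true in (\q.p))) (if (if false then false else true) then (let r = false in 6) else ((\s.s) 3))))
step 1: [let@0.0.0] ((let x = ((\z.false) 0) in (\u.true)) ((let v = (\w.w) in (let p = true in (\q.p))) (if (if false then false else true) then (let r = false in 6) else ((\s.s) 3))))
step 2: [beta@0.0] ((let x = false in (\u.true)) ((let v = (\w.w) in (let p = true in (\q.p))) (if (if false then false else true) then (let r = false in 6) else ((\s.s) 3))))
step 3: [let@0] ((\u.true) ((let v = (\w.w) in (let p = true in (\q.p))) (if (if false then false else true) then (let r = false in 6) else ((\s.s) 3))))
step 4: [let@1.0] ((\u.true) ((let p = true in (\q.p)) (if (if false then false else true) then (let r = false in 6) else ((\s.s) 3))))
step 5: [let@1.0] ((\u.true) ((\q.true) (if (if false then false else true) then (let r = false in 6) else ((\s.s) 3))))
step 6: [if@1.1.0] ((\u.true) ((\q.true) (if true then (let r = false in 6) else ((\s.s) 3))))
step 7: [if@1.1] ((\u.true) ((\q.true) (let r = false in 6)))
step 8: [let@1.1] ((\u.true) ((\q.true) 6))
step 9: [beta@1] ((\u.true) true)
step 10: [beta@root] true

Answer: beta at root : ((\u.true) true)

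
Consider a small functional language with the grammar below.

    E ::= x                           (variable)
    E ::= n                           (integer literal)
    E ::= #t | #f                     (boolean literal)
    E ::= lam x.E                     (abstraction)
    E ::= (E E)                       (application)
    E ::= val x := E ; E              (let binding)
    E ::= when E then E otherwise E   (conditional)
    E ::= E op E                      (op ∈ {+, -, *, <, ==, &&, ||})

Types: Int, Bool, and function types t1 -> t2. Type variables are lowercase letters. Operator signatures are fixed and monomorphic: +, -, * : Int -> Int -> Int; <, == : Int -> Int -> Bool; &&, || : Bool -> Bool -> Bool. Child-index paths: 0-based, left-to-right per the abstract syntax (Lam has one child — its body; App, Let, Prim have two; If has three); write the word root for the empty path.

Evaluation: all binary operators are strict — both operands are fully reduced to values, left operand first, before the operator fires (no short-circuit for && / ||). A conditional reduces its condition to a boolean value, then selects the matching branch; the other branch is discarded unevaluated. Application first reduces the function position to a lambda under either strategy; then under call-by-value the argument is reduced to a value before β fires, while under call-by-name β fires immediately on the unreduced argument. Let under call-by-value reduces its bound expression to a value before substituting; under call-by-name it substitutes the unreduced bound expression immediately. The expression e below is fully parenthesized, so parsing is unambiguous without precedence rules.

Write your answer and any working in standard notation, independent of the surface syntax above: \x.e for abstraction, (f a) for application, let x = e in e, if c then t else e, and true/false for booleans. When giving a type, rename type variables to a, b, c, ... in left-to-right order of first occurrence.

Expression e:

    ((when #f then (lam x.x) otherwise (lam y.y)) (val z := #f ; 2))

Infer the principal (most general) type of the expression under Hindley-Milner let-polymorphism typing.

Answer: Int

Derivation:
  unify Bool ~ Bool
x : a
\x._ : a -> a
y : b
\y._ : b -> b
  unify a -> a ~ b -> b
  unify a ~ b
  unify b ~ b
let z : Bool
  unify b -> b ~ Int -> c
  unify b ~ Int
  unify Int ~ c
_ _ : Int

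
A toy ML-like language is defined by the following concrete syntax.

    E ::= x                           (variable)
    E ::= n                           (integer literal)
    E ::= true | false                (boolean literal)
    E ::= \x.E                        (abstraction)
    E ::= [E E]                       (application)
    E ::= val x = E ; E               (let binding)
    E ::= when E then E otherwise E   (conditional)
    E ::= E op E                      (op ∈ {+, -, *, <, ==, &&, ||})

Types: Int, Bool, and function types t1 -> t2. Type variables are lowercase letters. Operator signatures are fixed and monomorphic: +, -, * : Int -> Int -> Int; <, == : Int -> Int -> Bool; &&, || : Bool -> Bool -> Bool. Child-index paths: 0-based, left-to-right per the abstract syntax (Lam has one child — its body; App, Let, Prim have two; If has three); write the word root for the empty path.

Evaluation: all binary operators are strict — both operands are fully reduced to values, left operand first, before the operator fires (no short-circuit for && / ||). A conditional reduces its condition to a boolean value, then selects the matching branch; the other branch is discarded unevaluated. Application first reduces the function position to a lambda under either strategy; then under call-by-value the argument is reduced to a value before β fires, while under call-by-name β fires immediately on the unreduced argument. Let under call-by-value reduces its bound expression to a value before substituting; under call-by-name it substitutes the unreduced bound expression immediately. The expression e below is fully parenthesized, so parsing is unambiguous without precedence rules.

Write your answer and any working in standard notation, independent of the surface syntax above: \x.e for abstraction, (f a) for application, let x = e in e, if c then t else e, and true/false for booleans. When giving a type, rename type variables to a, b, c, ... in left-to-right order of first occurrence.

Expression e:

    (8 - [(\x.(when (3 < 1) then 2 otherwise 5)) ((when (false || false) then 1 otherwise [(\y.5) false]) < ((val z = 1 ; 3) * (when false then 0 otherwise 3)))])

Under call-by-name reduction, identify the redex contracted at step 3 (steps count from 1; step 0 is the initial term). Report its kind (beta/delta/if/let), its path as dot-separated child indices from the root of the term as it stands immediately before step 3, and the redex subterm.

Answer: if at 1 : (if false then 2 else 5)

Trace:
step 0: (8 - ((\x.(if (3 < 1) then 2 else 5)) ((if (false || false) then 1 else ((\y.5) false)) < ((let z = 1 in 3) * (if false then 0 else 3)))))
step 1: [beta@1] (8 - (if (3 < 1) then 2 else 5))
step 2: [delta@1.0] (8 - (if false then 2 else 5))
step 3: [if@1] (8 - 5)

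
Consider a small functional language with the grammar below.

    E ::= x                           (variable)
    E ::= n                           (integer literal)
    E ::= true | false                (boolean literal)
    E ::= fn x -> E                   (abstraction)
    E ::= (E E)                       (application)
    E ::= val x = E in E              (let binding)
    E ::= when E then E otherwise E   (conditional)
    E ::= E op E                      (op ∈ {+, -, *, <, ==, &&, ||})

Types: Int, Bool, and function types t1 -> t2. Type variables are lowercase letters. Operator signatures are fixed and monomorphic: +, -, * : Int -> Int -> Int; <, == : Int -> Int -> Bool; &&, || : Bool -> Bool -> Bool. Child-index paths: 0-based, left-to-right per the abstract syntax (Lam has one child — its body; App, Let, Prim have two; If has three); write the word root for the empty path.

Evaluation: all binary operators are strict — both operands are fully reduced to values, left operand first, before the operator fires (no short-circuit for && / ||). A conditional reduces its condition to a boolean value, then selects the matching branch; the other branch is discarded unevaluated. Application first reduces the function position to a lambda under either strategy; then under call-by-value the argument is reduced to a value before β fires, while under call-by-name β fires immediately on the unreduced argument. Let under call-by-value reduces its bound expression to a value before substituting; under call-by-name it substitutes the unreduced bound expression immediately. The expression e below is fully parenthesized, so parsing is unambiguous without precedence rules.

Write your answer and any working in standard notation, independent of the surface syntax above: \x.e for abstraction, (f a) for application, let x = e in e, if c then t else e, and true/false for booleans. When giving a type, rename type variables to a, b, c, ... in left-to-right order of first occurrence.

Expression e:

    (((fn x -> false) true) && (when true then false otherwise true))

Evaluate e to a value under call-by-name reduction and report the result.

Trace:
step 0: (((\x.false) true) && (if true then false else true))
step 1: [beta@0] (false && (if true then false else true))
step 2: [if@1] (false && false)
step 3: [delta@root] false

Answer: false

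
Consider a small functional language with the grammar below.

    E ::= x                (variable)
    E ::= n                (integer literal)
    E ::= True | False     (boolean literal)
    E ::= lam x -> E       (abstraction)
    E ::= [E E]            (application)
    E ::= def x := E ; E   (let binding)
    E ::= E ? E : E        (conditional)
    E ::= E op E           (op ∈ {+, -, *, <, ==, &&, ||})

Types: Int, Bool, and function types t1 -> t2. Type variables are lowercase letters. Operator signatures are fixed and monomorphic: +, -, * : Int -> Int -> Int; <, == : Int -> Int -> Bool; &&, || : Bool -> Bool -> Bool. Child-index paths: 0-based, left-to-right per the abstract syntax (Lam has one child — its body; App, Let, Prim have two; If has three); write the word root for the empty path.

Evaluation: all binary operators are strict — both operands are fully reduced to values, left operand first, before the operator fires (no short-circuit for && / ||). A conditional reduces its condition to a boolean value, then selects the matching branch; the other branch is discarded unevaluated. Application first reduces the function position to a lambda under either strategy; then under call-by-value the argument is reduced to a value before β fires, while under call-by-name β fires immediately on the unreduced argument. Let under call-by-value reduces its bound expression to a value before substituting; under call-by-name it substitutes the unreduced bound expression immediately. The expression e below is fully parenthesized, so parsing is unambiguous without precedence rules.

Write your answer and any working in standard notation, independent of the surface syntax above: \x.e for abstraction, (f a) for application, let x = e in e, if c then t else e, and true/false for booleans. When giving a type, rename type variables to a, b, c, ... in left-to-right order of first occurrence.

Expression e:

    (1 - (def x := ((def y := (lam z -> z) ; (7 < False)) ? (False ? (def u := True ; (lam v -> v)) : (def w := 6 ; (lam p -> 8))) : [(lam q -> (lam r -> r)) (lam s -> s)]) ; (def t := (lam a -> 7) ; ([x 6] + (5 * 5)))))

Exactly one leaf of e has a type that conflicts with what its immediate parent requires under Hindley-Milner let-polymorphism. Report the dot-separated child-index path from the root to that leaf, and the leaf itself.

Derivation:
  unify Int ~ Int
z : a
\z._ : a -> a
let y : forall. a -> a
  unify Int ~ Int
  unify Bool ~ Int
  FAIL: mismatch Bool ~ Int

Answer: 1.0.0.1.1 : false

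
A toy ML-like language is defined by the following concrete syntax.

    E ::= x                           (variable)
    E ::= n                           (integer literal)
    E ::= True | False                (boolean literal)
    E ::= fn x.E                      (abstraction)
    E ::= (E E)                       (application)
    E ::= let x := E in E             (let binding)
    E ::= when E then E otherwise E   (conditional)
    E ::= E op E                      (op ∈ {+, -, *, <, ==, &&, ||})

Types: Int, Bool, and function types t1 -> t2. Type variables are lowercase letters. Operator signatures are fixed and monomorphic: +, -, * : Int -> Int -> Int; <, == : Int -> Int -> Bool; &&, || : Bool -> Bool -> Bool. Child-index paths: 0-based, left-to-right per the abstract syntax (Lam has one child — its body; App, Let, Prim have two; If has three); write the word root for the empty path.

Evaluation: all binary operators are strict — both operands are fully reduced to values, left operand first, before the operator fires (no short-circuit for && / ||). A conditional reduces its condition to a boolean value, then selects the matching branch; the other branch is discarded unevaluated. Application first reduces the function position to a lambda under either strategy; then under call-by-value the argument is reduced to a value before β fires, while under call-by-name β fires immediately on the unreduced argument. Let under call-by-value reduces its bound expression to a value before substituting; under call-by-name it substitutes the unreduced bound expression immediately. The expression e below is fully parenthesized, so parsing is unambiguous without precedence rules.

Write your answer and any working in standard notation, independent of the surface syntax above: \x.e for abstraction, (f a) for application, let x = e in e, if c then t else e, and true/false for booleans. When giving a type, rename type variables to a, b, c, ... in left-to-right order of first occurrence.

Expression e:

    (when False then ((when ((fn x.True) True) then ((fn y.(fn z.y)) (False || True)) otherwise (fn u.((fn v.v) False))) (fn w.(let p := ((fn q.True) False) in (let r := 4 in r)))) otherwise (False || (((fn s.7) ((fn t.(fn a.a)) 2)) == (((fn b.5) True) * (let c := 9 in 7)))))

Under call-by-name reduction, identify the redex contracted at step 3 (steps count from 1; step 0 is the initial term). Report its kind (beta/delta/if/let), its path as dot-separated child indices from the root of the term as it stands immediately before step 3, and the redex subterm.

Trace:
step 0: (if false then ((if ((\x.true) true) then ((\y.(\z.y)) (false || true)) else (\u.((\v.v) false))) (\w.(let p = ((\q.true) false) in (let r = 4 in r)))) else (false || (((\s.7) ((\t.(\a.a)) 2)) == (((\b.5) true) * (let c = 9 in 7)))))
step 1: [if@root] (false || (((\s.7) ((\t.(\a.a)) 2)) == (((\b.5) true) * (let c = 9 in 7))))
step 2: [beta@1.0] (false || (7 == (((\b.5) true) * (let c = 9 in 7))))
step 3: [beta@1.1.0] (false || (7 == (5 * (let c = 9 in 7))))

Answer: beta at 1.1.0 : ((\b.5) true)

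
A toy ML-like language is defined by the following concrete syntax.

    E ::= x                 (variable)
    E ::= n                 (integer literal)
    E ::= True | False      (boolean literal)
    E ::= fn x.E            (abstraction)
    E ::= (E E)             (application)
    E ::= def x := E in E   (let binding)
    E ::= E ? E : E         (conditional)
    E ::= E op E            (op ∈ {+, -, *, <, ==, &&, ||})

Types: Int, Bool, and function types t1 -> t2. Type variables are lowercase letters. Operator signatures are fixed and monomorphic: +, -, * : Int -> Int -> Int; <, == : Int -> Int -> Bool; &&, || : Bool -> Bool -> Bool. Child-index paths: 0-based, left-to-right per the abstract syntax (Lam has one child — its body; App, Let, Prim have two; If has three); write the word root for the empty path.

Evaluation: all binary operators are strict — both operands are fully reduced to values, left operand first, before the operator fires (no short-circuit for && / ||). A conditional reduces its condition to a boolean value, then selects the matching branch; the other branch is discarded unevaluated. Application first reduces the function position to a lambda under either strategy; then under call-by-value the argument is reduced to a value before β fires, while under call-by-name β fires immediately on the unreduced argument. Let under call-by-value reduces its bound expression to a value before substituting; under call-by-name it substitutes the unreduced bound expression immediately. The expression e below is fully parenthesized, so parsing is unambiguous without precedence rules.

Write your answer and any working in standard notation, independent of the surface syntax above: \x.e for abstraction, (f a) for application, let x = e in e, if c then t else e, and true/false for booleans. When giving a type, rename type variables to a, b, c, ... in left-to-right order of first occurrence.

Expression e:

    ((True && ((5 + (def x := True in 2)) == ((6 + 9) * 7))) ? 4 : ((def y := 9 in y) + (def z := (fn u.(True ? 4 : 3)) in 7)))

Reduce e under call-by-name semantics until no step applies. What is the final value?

Answer: 16

Trace:
step 0: (if (true && ((5 + (let x = true in 2)) == ((6 + 9) * 7))) then 4 else ((let y = 9 in y) + (let z = (\u.(if true then 4 else 3)) in 7)))
step 1: [let@0.1.0.1] (if (true && ((5 + 2) == ((6 + 9) * 7))) then 4 else ((let y = 9 in y) + (let z = (\u.(if true then 4 else 3)) in 7)))
step 2: [delta@0.1.0] (if (true && (7 == ((6 + 9) * 7))) then 4 else ((let y = 9 in y) + (let z = (\u.(if true then 4 else 3)) in 7)))
step 3: [delta@0.1.1.0] (if (true && (7 == (15 * 7))) then 4 else ((let y = 9 in y) + (let z = (\u.(if true then 4 else 3)) in 7)))
step 4: [delta@0.1.1] (if (true && (7 == 105)) then 4 else ((let y = 9 in y) + (let z = (\u.(if true then 4 else 3)) in 7)))
step 5: [delta@0.1] (if (true && false) then 4 else ((let y = 9 in y) + (let z = (\u.(if true then 4 else 3)) in 7)))
step 6: [delta@0] (if false then 4 else ((let y = 9 in y) + (let z = (\u.(if true then 4 else 3)) in 7)))
step 7: [if@root] ((let y = 9 in y) + (let z = (\u.(if true then 4 else 3)) in 7))
step 8: [let@0] (9 + (let z = (\u.(if true then 4 else 3)) in 7))
step 9: [let@1] (9 + 7)
step 10: [delta@root] 16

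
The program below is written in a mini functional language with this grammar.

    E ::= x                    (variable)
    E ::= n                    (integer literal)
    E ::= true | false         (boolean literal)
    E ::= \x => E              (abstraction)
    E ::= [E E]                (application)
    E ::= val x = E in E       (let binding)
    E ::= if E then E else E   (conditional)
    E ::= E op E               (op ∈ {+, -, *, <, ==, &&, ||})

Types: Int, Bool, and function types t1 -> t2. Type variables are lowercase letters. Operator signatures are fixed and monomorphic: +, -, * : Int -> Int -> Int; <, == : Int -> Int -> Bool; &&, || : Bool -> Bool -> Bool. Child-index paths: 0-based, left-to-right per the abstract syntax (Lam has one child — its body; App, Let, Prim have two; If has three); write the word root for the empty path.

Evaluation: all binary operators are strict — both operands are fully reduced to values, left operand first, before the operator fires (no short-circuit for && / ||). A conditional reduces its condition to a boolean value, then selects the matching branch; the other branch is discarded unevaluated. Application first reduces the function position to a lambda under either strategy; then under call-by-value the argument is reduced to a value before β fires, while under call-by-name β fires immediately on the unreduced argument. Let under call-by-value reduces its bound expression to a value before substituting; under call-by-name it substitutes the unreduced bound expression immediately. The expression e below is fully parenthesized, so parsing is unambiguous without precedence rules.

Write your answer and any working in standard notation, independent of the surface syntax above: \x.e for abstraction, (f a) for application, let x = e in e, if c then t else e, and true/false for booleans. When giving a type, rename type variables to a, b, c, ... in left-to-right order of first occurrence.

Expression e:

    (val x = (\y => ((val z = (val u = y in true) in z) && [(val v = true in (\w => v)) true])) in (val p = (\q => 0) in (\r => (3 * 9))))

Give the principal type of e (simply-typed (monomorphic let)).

Answer: a -> Int

Trace:
y : a
let u : a
let z : Bool
z : Bool
  unify Bool ~ Bool
let v : Bool
v : Bool
\w._ : b -> Bool
  unify b -> Bool ~ Bool -> c
  unify b ~ Bool
  unify Bool ~ c
_ _ : Bool
  unify Bool ~ Bool
\y._ : a -> Bool
let x : a -> Bool
\q._ : d -> Int
let p : d -> Int
  unify Int ~ Int
  unify Int ~ Int
\r._ : e -> Int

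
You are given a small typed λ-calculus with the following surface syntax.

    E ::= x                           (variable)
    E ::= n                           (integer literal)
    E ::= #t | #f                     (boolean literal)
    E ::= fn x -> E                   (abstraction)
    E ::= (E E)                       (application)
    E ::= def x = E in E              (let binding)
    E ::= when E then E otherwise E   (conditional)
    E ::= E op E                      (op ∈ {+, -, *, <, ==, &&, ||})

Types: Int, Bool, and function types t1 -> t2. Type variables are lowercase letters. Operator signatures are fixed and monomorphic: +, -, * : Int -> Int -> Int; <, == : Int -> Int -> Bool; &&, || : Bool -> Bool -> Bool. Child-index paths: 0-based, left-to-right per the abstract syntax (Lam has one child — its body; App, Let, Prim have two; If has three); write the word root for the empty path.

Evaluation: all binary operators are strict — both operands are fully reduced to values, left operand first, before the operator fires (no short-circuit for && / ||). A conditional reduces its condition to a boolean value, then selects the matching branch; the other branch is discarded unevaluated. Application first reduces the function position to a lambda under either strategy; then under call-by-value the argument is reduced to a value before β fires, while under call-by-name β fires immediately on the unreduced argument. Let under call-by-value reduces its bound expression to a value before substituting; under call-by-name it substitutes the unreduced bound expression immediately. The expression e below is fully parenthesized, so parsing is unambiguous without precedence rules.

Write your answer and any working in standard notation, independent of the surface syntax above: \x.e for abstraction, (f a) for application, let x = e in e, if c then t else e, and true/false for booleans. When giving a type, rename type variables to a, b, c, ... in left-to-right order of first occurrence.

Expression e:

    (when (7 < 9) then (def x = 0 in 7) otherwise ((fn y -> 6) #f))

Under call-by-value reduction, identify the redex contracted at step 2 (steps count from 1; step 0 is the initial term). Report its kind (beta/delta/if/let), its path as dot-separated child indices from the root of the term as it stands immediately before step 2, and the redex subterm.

Derivation:
step 0: (if (7 < 9) then (let x = 0 in 7) else ((\y.6) false))
step 1: [delta@0] (if true then (let x = 0 in 7) else ((\y.6) false))
step 2: [if@root] (let x = 0 in 7)

Answer: if at root : (if true then (let x = 0 in 7) else ((\y.6) false))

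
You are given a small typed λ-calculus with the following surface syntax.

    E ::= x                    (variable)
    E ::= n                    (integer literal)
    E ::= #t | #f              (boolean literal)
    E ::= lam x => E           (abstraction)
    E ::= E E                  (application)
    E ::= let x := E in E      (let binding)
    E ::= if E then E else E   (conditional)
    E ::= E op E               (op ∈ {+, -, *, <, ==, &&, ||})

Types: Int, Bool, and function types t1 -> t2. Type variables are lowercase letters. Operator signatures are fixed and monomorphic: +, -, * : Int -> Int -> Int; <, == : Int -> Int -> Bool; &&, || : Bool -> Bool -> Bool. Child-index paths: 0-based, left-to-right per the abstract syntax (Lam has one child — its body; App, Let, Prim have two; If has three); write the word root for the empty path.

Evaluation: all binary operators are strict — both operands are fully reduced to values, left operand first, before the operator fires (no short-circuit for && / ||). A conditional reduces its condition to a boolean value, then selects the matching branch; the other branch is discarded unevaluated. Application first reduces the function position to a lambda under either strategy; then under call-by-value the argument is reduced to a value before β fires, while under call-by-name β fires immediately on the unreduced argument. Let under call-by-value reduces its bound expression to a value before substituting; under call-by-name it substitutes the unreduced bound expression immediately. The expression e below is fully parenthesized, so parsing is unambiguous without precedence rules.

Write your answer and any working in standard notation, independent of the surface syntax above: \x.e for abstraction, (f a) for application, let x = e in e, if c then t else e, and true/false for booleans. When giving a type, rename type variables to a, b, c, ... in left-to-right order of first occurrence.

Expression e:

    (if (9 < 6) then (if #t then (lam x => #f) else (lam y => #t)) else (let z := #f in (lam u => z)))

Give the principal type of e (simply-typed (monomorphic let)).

Answer: a -> Bool

Derivation:
  unify Int ~ Int
  unify Int ~ Int
  unify Bool ~ Bool
  unify Bool ~ Bool
\x._ : a -> Bool
\y._ : b -> Bool
  unify a -> Bool ~ b -> Bool
  unify a ~ b
  unify Bool ~ Bool
let z : Bool
z : Bool
\u._ : c -> Bool
  unify b -> Bool ~ c -> Bool
  unify b ~ c
  unify Bool ~ Bool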